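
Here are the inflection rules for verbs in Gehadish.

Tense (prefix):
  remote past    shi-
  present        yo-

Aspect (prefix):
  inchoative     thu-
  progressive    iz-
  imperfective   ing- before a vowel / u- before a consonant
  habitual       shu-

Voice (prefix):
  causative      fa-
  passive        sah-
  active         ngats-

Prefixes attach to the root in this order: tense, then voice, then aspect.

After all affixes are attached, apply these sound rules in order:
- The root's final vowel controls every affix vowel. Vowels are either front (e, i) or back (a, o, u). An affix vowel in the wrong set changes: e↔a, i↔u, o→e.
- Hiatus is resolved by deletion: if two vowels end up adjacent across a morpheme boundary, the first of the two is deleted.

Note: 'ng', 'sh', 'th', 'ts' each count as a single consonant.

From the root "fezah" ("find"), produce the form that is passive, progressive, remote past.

Attach tense remote past shi- → shifezah.
Attach voice passive sah- → sahshifezah.
Attach aspect progressive iz- → izsahshifezah.
Apply vowel harmony: izsahshifezah → uzsahshufezah.
Vowel deletion: no change.

uzsahshufezah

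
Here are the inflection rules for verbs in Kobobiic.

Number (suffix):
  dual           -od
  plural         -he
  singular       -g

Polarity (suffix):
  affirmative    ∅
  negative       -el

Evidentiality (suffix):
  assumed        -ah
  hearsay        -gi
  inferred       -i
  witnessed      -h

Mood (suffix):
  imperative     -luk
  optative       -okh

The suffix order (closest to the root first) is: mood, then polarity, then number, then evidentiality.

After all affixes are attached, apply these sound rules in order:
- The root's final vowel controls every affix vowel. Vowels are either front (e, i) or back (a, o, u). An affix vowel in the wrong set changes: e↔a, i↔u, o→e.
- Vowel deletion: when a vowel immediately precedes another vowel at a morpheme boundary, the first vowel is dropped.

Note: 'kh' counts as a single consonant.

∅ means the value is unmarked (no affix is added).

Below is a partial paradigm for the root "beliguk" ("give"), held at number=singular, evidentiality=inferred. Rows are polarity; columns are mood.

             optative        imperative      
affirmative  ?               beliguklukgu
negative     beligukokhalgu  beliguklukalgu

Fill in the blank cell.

beligukokhgu

Attach mood optative -okh → beligukokh.
polarity = affirmative: zero marking, form stays beligukokh.
Attach number singular -g → beligukokhg.
Attach evidentiality inferred -i → beligukokhgi.
Apply vowel harmony: beligukokhgi → beligukokhgu.
Vowel deletion: no change.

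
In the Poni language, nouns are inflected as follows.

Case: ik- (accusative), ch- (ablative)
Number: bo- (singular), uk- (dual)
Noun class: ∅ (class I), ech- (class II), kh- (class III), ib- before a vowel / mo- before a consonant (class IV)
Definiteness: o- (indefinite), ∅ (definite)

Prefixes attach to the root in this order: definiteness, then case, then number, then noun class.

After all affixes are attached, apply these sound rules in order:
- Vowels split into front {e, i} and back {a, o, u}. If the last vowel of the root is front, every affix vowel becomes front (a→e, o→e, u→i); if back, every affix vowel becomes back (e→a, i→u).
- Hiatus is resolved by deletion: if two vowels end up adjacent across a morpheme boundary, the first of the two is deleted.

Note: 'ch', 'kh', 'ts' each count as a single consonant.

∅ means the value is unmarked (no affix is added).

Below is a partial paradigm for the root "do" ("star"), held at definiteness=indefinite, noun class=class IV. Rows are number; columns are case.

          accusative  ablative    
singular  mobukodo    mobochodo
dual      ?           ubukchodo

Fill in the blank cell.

Attach definiteness indefinite o- → odo.
Attach case accusative ik- → ikodo.
Attach number dual uk- → ukikodo.
Attach noun class class IV ib- (before vowel 'u') → ibukikodo.
Apply vowel harmony: ibukikodo → ubukukodo.
Vowel deletion: no change.

ubukukodo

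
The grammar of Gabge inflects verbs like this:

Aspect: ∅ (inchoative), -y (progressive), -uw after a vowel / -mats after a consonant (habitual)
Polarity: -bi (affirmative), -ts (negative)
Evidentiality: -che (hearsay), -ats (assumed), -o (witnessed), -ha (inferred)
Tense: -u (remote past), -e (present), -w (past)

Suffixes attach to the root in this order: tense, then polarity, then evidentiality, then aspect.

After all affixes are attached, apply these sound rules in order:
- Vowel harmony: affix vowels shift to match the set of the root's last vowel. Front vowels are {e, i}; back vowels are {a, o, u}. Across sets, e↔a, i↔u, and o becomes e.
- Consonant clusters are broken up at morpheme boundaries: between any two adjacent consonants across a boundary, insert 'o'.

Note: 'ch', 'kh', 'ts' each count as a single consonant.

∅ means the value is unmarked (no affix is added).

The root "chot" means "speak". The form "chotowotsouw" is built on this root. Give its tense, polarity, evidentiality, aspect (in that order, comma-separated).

Segment: chot-w-ts-o-uw.
tense: -w → past.
polarity: -ts → negative.
evidentiality: -o → witnessed.
aspect: -uw/mats → habitual.

past, negative, witnessed, habitual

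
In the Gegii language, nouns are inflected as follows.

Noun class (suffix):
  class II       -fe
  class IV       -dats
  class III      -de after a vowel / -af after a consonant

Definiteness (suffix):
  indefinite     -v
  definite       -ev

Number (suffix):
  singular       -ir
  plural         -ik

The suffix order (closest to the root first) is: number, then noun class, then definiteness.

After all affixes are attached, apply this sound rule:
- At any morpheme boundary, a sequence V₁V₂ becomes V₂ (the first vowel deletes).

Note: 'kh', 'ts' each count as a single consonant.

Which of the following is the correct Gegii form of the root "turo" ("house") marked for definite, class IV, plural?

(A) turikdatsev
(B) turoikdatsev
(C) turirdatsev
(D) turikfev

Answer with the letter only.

A

Attach number plural -ik → turoik.
Attach noun class class IV -dats → turoikdats.
Attach definiteness definite -ev → turoikdatsev.
Apply vowel deletion: turoikdatsev → turikdatsev.
So the correct form is turikdatsev, option (A).
(C) turirdatsev is wrong: it uses singular instead of plural for number.
(B) turoikdatsev is wrong: it fails to apply the sound rule(s).
(D) turikfev is wrong: it uses class II instead of class IV for noun class.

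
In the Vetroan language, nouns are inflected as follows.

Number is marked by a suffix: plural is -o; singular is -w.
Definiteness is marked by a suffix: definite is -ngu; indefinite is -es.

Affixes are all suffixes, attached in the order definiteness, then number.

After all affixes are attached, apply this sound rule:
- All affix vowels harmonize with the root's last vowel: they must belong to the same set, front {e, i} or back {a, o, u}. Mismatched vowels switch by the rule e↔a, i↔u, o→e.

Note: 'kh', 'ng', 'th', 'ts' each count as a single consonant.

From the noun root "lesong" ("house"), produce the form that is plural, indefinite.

lesongaso

Attach definiteness indefinite -es → lesonges.
Attach number plural -o → lesongeso.
Apply vowel harmony: lesongeso → lesongaso.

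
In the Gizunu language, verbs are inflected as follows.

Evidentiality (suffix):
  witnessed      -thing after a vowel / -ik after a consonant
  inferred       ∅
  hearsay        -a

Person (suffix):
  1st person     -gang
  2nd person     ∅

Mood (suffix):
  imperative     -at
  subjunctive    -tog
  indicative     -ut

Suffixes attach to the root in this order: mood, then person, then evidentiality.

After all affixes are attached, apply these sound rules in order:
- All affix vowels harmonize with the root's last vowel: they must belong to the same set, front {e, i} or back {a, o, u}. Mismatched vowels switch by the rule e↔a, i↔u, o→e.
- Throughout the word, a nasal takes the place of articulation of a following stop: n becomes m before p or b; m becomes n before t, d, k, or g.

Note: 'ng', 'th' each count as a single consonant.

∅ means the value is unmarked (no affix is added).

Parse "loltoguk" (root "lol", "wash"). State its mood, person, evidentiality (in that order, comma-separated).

Segment: lol-tog-ik.
mood: -tog → subjunctive.
person: ∅ → 2nd person.
evidentiality: -thing/ik → witnessed.

subjunctive, 2nd person, witnessed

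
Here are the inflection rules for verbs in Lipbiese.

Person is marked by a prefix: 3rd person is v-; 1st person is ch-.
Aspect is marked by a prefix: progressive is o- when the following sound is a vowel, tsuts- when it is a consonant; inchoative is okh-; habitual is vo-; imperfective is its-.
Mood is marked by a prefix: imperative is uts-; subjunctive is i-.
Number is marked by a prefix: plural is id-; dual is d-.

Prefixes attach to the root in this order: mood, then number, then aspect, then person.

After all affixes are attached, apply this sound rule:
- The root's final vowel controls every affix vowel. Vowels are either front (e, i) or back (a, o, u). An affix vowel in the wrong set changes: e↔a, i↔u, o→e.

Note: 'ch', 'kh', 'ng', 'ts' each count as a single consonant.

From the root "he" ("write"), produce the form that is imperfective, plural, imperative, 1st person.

Attach mood imperative uts- → utshe.
Attach number plural id- → idutshe.
Attach aspect imperfective its- → itsidutshe.
Attach person 1st person ch- → chitsidutshe.
Apply vowel harmony: chitsidutshe → chitsiditshe.

chitsiditshe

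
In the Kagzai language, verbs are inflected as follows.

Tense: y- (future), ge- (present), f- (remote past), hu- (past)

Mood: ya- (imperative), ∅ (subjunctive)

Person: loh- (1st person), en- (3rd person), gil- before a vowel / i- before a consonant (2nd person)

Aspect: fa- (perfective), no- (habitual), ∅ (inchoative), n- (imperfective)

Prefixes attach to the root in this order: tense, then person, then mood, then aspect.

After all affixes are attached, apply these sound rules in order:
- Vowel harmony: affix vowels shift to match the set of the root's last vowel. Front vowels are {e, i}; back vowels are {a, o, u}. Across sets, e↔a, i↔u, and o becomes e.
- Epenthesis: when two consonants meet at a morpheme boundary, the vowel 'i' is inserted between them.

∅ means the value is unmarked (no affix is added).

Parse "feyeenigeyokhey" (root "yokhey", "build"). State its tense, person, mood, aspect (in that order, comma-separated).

Segment: fa-ya-en-ge-yokhey.
tense: ge- → present.
person: en- → 3rd person.
mood: ya- → imperative.
aspect: fa- → perfective.

present, 3rd person, imperative, perfective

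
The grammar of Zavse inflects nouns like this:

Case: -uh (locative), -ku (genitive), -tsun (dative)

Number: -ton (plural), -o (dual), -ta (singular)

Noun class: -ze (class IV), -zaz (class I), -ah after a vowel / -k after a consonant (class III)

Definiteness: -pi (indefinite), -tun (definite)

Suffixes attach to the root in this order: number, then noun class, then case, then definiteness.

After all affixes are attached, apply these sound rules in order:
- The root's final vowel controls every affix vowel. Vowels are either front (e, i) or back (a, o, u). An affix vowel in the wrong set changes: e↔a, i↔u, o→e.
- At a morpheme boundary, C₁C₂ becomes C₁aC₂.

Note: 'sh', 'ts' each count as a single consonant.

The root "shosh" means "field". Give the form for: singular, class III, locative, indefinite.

Attach number singular -ta → shoshta.
Attach noun class class III -ah (after vowel 'a') → shoshtaah.
Attach case locative -uh → shoshtaahuh.
Attach definiteness indefinite -pi → shoshtaahuhpi.
Apply vowel harmony: shoshtaahuhpi → shoshtaahuhpu.
Apply epenthesis: shoshtaahuhpu → shoshataahuhapu.

shoshataahuhapu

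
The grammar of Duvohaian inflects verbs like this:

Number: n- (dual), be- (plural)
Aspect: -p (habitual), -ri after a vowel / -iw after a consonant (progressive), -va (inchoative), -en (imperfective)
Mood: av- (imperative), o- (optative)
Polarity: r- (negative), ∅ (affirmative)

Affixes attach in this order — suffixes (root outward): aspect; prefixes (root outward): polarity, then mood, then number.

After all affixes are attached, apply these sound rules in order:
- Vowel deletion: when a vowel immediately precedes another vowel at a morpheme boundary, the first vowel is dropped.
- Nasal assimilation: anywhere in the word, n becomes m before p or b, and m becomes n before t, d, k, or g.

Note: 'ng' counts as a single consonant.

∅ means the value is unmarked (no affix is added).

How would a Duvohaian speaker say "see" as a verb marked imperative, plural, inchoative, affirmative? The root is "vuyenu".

polarity = affirmative: zero marking, form stays vuyenu.
Attach mood imperative av- → avvuyenu.
Attach aspect inchoative -va → avvuyenuva.
Attach number plural be- → beavvuyenuva.
Apply vowel deletion: beavvuyenuva → bavvuyenuva.
Nasal assimilation: no change.

bavvuyenuva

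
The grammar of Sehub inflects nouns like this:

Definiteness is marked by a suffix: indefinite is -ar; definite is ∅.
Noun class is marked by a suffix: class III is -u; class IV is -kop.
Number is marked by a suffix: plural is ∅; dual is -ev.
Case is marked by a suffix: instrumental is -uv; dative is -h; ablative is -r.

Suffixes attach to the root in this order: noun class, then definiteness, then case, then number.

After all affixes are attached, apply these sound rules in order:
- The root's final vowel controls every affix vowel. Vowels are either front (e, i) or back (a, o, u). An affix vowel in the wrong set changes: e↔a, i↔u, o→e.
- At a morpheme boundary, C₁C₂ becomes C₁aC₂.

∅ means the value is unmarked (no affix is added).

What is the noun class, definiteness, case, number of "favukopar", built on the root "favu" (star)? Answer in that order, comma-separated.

Segment: favu-kop-r.
noun class: -kop → class IV.
definiteness: ∅ → definite.
case: -r → ablative.
number: ∅ → plural.

class IV, definite, ablative, plural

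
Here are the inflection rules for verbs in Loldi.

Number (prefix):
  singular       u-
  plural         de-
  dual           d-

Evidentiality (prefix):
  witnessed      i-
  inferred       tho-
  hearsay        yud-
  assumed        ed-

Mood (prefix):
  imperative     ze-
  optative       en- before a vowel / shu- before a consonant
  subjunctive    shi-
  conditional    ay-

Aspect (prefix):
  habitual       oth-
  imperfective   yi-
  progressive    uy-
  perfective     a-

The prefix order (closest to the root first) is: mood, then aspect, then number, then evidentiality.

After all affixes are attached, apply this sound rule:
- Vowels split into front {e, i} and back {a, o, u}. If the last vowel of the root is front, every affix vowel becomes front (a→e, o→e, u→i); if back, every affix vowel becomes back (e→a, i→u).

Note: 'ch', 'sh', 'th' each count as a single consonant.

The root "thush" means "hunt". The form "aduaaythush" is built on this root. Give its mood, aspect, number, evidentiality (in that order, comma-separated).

Segment: ed-u-a-ay-thush.
mood: ay- → conditional.
aspect: a- → perfective.
number: u- → singular.
evidentiality: ed- → assumed.

conditional, perfective, singular, assumed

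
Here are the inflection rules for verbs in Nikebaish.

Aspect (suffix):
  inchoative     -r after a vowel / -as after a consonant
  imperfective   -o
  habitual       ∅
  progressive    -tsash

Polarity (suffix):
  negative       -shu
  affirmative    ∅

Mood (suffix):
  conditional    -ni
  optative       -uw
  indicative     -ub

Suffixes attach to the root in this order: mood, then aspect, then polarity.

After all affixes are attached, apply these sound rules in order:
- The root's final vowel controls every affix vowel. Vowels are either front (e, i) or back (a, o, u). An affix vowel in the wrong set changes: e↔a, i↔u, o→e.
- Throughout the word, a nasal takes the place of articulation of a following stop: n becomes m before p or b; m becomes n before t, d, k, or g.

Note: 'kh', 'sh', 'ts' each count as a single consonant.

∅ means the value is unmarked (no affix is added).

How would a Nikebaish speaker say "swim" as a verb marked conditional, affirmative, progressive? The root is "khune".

Attach mood conditional -ni → khuneni.
Attach aspect progressive -tsash → khunenitsash.
polarity = affirmative: zero marking, form stays khunenitsash.
Apply vowel harmony: khunenitsash → khunenitsesh.
Nasal assimilation: no change.

khunenitsesh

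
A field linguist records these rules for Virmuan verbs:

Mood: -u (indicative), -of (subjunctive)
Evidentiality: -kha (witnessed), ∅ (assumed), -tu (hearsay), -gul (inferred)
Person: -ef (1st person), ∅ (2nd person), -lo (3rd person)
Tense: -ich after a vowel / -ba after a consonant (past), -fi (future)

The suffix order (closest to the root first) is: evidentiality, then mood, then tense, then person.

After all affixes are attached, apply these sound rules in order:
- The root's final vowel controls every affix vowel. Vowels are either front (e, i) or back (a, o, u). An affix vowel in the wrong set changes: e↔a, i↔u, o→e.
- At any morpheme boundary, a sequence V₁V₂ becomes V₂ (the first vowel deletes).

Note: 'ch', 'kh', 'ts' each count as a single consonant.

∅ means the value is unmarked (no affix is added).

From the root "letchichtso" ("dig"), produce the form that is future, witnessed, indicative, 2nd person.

Attach evidentiality witnessed -kha → letchichtsokha.
Attach mood indicative -u → letchichtsokhau.
Attach tense future -fi → letchichtsokhaufi.
person = 2nd person: zero marking, form stays letchichtsokhaufi.
Apply vowel harmony: letchichtsokhaufi → letchichtsokhaufu.
Apply vowel deletion: letchichtsokhaufu → letchichtsokhufu.

letchichtsokhufu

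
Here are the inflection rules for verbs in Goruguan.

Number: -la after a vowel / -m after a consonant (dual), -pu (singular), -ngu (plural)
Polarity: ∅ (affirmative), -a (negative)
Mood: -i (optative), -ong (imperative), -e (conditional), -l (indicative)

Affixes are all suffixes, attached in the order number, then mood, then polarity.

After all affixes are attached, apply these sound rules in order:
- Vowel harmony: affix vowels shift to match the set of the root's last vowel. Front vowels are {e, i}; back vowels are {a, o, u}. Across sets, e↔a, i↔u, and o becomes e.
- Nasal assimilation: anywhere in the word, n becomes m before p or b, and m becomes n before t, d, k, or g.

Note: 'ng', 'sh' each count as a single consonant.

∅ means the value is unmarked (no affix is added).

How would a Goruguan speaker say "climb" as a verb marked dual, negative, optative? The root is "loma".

Attach number dual -la (after vowel 'a') → lomala.
Attach mood optative -i → lomalai.
Attach polarity negative -a → lomalaia.
Apply vowel harmony: lomalaia → lomalaua.
Nasal assimilation: no change.

lomalaua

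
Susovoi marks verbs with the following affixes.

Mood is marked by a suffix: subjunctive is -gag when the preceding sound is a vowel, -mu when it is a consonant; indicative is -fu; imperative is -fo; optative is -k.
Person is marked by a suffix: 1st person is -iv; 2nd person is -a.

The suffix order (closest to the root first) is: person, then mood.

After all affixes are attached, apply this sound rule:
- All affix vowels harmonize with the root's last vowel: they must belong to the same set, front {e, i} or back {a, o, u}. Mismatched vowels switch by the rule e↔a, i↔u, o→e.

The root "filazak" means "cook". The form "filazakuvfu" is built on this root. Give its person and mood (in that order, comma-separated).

1st person, indicative

Segment: filazak-iv-fu.
person: -iv → 1st person.
mood: -fu → indicative.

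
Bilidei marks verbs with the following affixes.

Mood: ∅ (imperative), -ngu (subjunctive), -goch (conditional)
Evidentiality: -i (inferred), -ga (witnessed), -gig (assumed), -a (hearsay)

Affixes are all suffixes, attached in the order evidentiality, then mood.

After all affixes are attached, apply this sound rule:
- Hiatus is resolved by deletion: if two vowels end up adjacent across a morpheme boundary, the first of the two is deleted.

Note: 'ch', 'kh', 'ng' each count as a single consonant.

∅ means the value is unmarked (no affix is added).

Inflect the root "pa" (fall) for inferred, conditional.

pigoch

Attach evidentiality inferred -i → pai.
Attach mood conditional -goch → paigoch.
Apply vowel deletion: paigoch → pigoch.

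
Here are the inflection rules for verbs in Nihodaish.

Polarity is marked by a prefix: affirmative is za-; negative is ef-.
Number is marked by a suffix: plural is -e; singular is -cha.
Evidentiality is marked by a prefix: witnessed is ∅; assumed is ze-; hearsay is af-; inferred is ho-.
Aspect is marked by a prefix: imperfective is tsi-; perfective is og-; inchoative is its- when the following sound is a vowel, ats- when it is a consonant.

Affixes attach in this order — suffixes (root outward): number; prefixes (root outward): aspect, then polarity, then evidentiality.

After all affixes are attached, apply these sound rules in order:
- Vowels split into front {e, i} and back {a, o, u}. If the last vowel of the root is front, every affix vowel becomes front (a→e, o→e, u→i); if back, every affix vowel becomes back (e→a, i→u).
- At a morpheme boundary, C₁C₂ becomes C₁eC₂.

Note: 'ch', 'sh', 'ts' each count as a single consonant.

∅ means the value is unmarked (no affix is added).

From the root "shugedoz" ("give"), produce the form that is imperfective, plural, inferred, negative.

Attach number plural -e → shugedoze.
Attach aspect imperfective tsi- → tsishugedoze.
Attach polarity negative ef- → eftsishugedoze.
Attach evidentiality inferred ho- → hoeftsishugedoze.
Apply vowel harmony: hoeftsishugedoze → hoaftsushugedoza.
Apply epenthesis: hoaftsushugedoza → hoafetsushugedoza.

hoafetsushugedoza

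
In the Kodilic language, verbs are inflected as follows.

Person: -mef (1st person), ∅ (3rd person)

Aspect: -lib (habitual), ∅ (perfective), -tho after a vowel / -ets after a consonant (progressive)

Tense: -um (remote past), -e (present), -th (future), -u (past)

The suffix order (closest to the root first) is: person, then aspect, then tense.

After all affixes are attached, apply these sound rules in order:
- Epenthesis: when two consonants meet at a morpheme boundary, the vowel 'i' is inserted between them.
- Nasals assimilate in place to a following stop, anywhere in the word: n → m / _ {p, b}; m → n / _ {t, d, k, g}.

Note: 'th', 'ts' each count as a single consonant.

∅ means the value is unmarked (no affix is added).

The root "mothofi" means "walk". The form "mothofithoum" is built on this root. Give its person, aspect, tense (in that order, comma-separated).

Segment: mothofi-tho-um.
person: ∅ → 3rd person.
aspect: -tho/ets → progressive.
tense: -um → remote past.

3rd person, progressive, remote past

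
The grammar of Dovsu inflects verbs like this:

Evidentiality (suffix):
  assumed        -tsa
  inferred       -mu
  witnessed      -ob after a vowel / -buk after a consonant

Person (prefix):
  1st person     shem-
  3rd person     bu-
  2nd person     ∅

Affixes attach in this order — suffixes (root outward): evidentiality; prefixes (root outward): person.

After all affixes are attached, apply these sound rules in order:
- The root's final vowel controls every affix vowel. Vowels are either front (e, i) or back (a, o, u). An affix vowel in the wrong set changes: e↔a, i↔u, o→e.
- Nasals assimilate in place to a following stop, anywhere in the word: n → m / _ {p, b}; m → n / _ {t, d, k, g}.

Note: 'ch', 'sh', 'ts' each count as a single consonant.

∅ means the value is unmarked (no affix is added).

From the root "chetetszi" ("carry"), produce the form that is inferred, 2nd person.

chetetszimi

person = 2nd person: zero marking, form stays chetetszi.
Attach evidentiality inferred -mu → chetetszimu.
Apply vowel harmony: chetetszimu → chetetszimi.
Nasal assimilation: no change.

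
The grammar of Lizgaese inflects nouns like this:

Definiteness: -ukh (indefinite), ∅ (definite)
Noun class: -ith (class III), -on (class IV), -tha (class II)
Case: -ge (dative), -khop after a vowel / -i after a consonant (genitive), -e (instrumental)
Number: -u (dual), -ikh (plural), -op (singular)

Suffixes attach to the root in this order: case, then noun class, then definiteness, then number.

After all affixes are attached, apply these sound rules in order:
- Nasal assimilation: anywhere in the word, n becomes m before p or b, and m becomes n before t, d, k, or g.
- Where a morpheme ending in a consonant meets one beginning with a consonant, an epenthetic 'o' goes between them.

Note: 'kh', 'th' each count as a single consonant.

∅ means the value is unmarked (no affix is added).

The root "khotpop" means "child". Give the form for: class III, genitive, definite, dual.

khotpopiithu

Attach case genitive -i (after consonant 'p') → khotpopi.
Attach noun class class III -ith → khotpopiith.
definiteness = definite: zero marking, form stays khotpopiith.
Attach number dual -u → khotpopiithu.
Nasal assimilation: no change.
Epenthesis: no change.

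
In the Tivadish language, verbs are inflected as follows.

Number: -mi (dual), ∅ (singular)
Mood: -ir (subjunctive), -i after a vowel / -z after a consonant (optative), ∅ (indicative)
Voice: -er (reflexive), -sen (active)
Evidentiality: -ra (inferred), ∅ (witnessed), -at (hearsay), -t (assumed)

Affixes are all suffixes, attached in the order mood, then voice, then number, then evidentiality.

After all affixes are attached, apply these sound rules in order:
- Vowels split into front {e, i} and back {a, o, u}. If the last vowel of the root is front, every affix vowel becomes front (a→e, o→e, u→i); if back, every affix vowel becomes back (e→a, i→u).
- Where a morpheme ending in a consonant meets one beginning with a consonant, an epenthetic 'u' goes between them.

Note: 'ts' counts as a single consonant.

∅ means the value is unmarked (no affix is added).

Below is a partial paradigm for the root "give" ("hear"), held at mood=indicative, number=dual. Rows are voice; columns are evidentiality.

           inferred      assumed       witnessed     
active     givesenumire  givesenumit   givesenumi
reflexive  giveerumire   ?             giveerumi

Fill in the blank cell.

giveerumit

mood = indicative: zero marking, form stays give.
Attach voice reflexive -er → giveer.
Attach number dual -mi → giveermi.
Attach evidentiality assumed -t → giveermit.
Vowel harmony: no change.
Apply epenthesis: giveermit → giveerumit.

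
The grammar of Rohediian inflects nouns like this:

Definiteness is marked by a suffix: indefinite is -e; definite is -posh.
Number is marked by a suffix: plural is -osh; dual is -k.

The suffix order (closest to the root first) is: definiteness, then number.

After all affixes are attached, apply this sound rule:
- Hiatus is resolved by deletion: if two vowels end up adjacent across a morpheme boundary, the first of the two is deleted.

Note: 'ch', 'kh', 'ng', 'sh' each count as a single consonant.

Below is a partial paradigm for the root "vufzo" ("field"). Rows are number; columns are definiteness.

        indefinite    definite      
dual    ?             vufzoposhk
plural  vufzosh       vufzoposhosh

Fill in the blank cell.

vufzek

Attach definiteness indefinite -e → vufzoe.
Attach number dual -k → vufzoek.
Apply vowel deletion: vufzoek → vufzek.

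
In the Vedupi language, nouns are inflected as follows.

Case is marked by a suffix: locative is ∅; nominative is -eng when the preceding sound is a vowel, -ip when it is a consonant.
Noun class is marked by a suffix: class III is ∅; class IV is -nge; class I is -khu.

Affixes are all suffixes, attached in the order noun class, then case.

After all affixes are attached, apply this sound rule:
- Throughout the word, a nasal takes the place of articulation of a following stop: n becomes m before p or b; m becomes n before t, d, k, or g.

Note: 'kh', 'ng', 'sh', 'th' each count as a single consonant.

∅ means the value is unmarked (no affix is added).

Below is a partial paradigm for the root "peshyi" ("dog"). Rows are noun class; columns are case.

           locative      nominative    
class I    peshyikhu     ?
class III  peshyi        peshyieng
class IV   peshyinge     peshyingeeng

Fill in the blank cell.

Attach noun class class I -khu → peshyikhu.
Attach case nominative -eng (after vowel 'u') → peshyikhueng.
Nasal assimilation: no change.

peshyikhueng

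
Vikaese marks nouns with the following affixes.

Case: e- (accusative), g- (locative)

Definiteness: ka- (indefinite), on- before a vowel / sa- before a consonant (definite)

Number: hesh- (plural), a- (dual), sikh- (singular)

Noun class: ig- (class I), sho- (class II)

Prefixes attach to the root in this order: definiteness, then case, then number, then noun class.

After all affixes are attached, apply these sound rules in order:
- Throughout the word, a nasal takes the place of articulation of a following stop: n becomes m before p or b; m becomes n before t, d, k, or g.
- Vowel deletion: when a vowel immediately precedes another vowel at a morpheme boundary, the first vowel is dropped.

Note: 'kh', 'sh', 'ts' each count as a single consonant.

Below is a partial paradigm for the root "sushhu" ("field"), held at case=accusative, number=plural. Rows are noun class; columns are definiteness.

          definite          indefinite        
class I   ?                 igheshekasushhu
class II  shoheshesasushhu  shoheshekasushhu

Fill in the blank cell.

igheshesasushhu

Attach definiteness definite sa- (before consonant 's') → sasushhu.
Attach case accusative e- → esasushhu.
Attach number plural hesh- → heshesasushhu.
Attach noun class class I ig- → igheshesasushhu.
Nasal assimilation: no change.
Vowel deletion: no change.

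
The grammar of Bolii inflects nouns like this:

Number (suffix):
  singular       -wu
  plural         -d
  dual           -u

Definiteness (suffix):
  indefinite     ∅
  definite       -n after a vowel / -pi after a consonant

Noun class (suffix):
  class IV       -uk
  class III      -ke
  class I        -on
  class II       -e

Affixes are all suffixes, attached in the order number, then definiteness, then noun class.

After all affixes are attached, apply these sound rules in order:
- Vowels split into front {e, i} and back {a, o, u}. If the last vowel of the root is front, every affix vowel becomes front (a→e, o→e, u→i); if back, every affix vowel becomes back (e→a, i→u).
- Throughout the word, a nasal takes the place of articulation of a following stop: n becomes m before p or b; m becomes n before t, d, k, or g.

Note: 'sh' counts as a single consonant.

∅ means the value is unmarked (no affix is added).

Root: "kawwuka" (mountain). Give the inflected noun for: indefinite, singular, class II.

Attach number singular -wu → kawwukawu.
definiteness = indefinite: zero marking, form stays kawwukawu.
Attach noun class class II -e → kawwukawue.
Apply vowel harmony: kawwukawue → kawwukawua.
Nasal assimilation: no change.

kawwukawua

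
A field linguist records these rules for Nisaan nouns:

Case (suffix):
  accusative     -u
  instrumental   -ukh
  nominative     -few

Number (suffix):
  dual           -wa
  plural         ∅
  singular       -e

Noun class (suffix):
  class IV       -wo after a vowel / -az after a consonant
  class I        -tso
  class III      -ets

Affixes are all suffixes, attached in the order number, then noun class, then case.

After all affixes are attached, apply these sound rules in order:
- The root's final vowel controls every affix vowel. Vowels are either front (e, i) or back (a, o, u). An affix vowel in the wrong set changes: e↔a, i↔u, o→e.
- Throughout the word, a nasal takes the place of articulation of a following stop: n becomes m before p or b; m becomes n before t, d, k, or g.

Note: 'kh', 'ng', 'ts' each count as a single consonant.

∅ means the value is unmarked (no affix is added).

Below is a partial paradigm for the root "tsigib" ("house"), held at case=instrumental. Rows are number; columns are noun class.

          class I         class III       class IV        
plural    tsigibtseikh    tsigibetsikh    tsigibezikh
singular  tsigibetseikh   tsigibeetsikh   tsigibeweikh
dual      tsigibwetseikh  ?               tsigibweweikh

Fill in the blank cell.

tsigibweetsikh

Attach number dual -wa → tsigibwa.
Attach noun class class III -ets → tsigibwaets.
Attach case instrumental -ukh → tsigibwaetsukh.
Apply vowel harmony: tsigibwaetsukh → tsigibweetsikh.
Nasal assimilation: no change.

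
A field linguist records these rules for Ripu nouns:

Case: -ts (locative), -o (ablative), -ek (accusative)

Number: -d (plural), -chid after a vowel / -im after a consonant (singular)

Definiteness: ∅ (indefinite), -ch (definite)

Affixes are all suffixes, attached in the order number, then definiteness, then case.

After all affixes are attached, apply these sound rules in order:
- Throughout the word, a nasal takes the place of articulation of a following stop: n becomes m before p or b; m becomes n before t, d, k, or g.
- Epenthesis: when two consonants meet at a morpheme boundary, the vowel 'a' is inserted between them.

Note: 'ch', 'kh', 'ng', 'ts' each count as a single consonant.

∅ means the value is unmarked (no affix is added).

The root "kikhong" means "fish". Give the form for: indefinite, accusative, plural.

kikhongadek

Attach number plural -d → kikhongd.
definiteness = indefinite: zero marking, form stays kikhongd.
Attach case accusative -ek → kikhongdek.
Nasal assimilation: no change.
Apply epenthesis: kikhongdek → kikhongadek.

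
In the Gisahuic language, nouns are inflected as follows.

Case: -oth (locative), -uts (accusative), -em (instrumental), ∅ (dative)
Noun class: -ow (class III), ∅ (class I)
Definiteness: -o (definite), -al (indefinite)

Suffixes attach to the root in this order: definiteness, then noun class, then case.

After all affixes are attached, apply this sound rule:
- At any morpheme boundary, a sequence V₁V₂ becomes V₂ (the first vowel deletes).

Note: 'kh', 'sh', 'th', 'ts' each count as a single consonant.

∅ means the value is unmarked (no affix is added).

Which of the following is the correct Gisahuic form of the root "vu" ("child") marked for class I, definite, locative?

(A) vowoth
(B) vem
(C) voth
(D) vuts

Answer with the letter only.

C

Attach definiteness definite -o → vuo.
noun class = class I: zero marking, form stays vuo.
Attach case locative -oth → vuooth.
Apply vowel deletion: vuooth → voth.
So the correct form is voth, option (C).
(D) vuts is wrong: it uses accusative instead of locative for case.
(A) vowoth is wrong: it uses class III instead of class I for noun class.
(B) vem is wrong: it uses instrumental instead of locative for case.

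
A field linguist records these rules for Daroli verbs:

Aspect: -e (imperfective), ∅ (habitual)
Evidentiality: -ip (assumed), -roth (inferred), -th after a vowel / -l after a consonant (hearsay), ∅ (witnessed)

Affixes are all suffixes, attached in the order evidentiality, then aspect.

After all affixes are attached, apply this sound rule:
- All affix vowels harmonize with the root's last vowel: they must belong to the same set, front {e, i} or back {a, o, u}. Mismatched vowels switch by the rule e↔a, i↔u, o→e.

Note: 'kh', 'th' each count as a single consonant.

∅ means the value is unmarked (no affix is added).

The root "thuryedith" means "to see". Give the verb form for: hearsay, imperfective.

Attach evidentiality hearsay -l (after consonant 'th') → thuryedithl.
Attach aspect imperfective -e → thuryedithle.
Vowel harmony: no change.

thuryedithle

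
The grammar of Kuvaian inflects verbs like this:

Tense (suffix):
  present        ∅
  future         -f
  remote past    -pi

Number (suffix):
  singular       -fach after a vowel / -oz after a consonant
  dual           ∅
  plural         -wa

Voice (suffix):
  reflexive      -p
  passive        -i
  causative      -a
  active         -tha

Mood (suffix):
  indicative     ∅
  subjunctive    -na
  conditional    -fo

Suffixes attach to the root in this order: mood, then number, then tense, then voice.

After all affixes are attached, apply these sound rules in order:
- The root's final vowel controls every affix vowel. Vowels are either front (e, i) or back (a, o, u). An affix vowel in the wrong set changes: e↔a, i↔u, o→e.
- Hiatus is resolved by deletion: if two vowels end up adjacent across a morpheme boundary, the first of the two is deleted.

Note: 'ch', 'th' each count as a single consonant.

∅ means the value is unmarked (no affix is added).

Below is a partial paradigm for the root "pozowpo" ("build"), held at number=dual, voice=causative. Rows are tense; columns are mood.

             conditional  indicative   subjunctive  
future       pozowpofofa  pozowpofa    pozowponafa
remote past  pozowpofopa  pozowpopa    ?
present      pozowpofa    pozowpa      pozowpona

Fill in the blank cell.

Attach mood subjunctive -na → pozowpona.
number = dual: zero marking, form stays pozowpona.
Attach tense remote past -pi → pozowponapi.
Attach voice causative -a → pozowponapia.
Apply vowel harmony: pozowponapia → pozowponapua.
Apply vowel deletion: pozowponapua → pozowponapa.

pozowponapa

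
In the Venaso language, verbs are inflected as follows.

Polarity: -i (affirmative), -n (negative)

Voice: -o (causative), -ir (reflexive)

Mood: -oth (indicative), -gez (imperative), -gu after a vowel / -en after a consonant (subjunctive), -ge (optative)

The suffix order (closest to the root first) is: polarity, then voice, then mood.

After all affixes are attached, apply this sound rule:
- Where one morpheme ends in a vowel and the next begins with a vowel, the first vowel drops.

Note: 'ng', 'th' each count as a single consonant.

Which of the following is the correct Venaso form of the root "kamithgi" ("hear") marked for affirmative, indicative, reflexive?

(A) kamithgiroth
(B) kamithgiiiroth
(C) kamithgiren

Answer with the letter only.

A

Attach polarity affirmative -i → kamithgii.
Attach voice reflexive -ir → kamithgiiir.
Attach mood indicative -oth → kamithgiiiroth.
Apply vowel deletion: kamithgiiiroth → kamithgiroth.
So the correct form is kamithgiroth, option (A).
(C) kamithgiren is wrong: it uses subjunctive instead of indicative for mood.
(B) kamithgiiiroth is wrong: it fails to apply the sound rule(s).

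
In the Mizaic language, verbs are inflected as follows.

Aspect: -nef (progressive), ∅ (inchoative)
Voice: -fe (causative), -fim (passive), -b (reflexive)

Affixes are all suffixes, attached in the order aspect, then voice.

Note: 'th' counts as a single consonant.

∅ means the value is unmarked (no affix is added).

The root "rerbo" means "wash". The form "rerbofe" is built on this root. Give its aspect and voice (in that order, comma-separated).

inchoative, causative

Segment: rerbo-fe.
aspect: ∅ → inchoative.
voice: -fe → causative.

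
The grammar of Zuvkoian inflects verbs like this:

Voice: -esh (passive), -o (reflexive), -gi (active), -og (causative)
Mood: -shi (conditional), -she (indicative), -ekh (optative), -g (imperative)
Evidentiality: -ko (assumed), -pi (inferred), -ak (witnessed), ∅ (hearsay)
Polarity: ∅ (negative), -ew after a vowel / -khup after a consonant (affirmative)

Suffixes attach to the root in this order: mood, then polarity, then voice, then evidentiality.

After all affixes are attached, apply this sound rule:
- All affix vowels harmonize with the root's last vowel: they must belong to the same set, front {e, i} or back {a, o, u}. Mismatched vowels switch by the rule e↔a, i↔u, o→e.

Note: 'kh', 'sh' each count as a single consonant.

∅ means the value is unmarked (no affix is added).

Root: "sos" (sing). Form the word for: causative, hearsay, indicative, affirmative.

sosshaawog

Attach mood indicative -she → sosshe.
Attach polarity affirmative -ew (after vowel 'e') → sossheew.
Attach voice causative -og → sossheewog.
evidentiality = hearsay: zero marking, form stays sossheewog.
Apply vowel harmony: sossheewog → sosshaawog.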